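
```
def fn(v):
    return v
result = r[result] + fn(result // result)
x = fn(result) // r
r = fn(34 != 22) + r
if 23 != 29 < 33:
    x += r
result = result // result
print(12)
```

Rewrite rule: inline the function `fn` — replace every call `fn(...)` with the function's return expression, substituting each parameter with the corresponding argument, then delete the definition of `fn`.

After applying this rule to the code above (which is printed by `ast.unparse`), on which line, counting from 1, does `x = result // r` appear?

Transformed code:
result = r[result] + result // result
x = result // r
r = (34 != 22) + r
if 23 != 29 < 33:
    x += r
result = result // result
print(12)

2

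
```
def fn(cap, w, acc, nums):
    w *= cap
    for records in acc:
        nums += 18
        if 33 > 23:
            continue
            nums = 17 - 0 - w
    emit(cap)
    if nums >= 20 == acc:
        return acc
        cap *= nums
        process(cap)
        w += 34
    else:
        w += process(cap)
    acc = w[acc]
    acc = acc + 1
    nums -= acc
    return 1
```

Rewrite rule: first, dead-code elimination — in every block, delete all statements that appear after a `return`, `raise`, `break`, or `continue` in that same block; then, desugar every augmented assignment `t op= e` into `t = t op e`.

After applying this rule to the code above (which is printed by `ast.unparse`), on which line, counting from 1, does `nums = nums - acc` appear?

14

Transformed code:
def fn(cap, w, acc, nums):
    w = w * cap
    for records in acc:
        nums = nums + 18
        if 33 > 23:
            continue
    emit(cap)
    if nums >= 20 == acc:
        return acc
    else:
        w = w + process(cap)
    acc = w[acc]
    acc = acc + 1
    nums = nums - acc
    return 1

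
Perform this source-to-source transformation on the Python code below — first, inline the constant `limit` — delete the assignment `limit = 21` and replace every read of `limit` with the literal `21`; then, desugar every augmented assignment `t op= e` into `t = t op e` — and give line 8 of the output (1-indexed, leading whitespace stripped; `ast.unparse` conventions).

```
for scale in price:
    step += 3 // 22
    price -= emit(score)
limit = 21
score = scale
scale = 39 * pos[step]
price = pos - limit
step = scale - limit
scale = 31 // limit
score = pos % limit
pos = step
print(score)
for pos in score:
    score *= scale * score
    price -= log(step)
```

scale = 31 // 21

Transformed code:
for scale in price:
    step = step + 3 // 22
    price = price - emit(score)
score = scale
scale = 39 * pos[step]
price = pos - 21
step = scale - 21
scale = 31 // 21
score = pos % 21
pos = step
print(score)
for pos in score:
    score = score * (scale * score)
    price = price - log(step)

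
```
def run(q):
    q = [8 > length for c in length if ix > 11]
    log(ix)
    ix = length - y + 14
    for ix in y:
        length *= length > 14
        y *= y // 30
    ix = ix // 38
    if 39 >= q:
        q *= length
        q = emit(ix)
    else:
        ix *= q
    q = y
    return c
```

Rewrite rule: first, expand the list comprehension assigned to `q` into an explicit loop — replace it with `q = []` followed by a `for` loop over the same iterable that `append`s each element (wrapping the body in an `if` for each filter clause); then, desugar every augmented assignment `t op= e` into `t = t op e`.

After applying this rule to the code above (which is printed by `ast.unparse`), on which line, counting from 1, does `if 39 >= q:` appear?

Transformed code:
def run(q):
    q = []
    for c in length:
        if ix > 11:
            q.append(8 > length)
    log(ix)
    ix = length - y + 14
    for ix in y:
        length = length * (length > 14)
        y = y * (y // 30)
    ix = ix // 38
    if 39 >= q:
        q = q * length
        q = emit(ix)
    else:
        ix = ix * q
    q = y
    return c

12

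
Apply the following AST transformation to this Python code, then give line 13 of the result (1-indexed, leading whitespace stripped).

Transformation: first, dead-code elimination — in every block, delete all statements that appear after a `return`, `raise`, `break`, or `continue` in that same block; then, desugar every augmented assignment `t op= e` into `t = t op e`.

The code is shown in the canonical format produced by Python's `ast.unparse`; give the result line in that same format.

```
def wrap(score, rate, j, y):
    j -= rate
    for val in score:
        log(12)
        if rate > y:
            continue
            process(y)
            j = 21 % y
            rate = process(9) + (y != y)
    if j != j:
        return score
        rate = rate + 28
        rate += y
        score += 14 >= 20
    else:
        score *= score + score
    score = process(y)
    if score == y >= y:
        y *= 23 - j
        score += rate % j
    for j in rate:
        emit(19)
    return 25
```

Transformed code:
def wrap(score, rate, j, y):
    j = j - rate
    for val in score:
        log(12)
        if rate > y:
            continue
    if j != j:
        return score
    else:
        score = score * (score + score)
    score = process(y)
    if score == y >= y:
        y = y * (23 - j)
        score = score + rate % j
    for j in rate:
        emit(19)
    return 25

y = y * (23 - j)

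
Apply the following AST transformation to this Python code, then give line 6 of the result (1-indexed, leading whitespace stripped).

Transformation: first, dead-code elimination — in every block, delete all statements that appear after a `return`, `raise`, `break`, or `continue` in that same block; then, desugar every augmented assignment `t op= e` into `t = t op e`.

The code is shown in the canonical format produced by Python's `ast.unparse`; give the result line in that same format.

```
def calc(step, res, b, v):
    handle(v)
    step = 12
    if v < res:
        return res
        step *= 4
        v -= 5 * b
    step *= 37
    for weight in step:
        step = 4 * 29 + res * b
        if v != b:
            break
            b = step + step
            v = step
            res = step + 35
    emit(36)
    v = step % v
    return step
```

Transformed code:
def calc(step, res, b, v):
    handle(v)
    step = 12
    if v < res:
        return res
    step = step * 37
    for weight in step:
        step = 4 * 29 + res * b
        if v != b:
            break
    emit(36)
    v = step % v
    return step

step = step * 37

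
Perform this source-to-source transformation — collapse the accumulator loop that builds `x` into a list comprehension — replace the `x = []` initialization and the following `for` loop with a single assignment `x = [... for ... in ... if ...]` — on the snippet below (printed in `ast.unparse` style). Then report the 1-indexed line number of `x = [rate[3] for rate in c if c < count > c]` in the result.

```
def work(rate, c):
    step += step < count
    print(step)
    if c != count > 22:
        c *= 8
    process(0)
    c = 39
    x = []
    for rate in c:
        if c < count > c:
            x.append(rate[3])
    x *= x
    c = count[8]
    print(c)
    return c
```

Transformed code:
def work(rate, c):
    step += step < count
    print(step)
    if c != count > 22:
        c *= 8
    process(0)
    c = 39
    x = [rate[3] for rate in c if c < count > c]
    x *= x
    c = count[8]
    print(c)
    return c

8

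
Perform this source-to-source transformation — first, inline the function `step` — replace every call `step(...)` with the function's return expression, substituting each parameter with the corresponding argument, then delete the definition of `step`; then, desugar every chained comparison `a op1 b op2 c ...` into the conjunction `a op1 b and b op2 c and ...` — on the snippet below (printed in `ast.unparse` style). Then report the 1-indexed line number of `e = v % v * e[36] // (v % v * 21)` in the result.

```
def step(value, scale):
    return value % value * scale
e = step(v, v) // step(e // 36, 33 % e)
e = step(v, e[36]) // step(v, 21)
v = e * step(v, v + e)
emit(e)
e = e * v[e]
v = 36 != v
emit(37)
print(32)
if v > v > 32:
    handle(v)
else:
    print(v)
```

Transformed code:
e = v % v * v // (e // 36 % (e // 36) * (33 % e))
e = v % v * e[36] // (v % v * 21)
v = e * (v % v * (v + e))
emit(e)
e = e * v[e]
v = 36 != v
emit(37)
print(32)
if v > v and v > 32:
    handle(v)
else:
    print(v)

2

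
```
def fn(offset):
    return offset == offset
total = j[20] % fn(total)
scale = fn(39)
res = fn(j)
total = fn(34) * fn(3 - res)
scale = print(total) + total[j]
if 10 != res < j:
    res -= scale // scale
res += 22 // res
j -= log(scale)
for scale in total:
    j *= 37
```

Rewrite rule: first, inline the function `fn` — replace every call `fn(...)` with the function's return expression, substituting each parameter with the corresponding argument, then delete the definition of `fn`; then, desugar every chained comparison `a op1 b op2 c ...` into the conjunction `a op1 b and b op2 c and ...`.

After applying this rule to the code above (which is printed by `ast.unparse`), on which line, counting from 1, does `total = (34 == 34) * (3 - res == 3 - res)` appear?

4

Transformed code:
total = j[20] % (total == total)
scale = 39 == 39
res = j == j
total = (34 == 34) * (3 - res == 3 - res)
scale = print(total) + total[j]
if 10 != res and res < j:
    res -= scale // scale
res += 22 // res
j -= log(scale)
for scale in total:
    j *= 37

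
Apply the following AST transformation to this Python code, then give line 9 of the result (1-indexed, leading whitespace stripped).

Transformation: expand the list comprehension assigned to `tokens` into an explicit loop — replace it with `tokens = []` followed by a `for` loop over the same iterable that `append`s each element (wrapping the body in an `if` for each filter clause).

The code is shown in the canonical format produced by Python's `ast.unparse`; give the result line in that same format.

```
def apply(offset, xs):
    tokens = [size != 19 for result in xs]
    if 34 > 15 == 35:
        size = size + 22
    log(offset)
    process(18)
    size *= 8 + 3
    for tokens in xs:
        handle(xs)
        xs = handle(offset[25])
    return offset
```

size *= 8 + 3

Transformed code:
def apply(offset, xs):
    tokens = []
    for result in xs:
        tokens.append(size != 19)
    if 34 > 15 == 35:
        size = size + 22
    log(offset)
    process(18)
    size *= 8 + 3
    for tokens in xs:
        handle(xs)
        xs = handle(offset[25])
    return offset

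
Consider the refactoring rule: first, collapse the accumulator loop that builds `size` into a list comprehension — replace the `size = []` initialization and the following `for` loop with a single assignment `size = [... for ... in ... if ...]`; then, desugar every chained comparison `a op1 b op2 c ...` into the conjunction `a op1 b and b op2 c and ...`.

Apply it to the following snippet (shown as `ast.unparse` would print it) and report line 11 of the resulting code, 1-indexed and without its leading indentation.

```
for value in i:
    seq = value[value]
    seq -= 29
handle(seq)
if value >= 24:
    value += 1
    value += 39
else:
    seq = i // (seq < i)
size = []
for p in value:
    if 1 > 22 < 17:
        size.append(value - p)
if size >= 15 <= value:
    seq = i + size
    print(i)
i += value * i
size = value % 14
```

if size >= 15 and 15 <= value:

Transformed code:
for value in i:
    seq = value[value]
    seq -= 29
handle(seq)
if value >= 24:
    value += 1
    value += 39
else:
    seq = i // (seq < i)
size = [value - p for p in value if 1 > 22 and 22 < 17]
if size >= 15 and 15 <= value:
    seq = i + size
    print(i)
i += value * i
size = value % 14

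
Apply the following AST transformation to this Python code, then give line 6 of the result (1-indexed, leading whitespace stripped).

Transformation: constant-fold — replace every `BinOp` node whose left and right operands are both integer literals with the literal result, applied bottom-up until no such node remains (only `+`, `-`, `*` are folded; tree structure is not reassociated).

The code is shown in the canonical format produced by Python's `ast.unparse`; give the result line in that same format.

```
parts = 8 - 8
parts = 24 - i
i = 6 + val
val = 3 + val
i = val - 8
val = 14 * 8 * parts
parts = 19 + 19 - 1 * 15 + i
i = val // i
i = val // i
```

Transformed code:
parts = 0
parts = 24 - i
i = 6 + val
val = 3 + val
i = val - 8
val = 112 * parts
parts = 23 + i
i = val // i
i = val // i

val = 112 * parts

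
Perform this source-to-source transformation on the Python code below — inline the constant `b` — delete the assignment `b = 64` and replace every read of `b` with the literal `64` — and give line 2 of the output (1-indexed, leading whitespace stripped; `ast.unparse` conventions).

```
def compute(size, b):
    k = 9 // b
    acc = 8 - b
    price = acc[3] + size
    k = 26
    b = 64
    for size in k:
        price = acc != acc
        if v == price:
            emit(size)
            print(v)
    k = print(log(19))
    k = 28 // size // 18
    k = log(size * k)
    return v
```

Transformed code:
def compute(size, b):
    k = 9 // 64
    acc = 8 - 64
    price = acc[3] + size
    k = 26
    for size in k:
        price = acc != acc
        if v == price:
            emit(size)
            print(v)
    k = print(log(19))
    k = 28 // size // 18
    k = log(size * k)
    return v

k = 9 // 64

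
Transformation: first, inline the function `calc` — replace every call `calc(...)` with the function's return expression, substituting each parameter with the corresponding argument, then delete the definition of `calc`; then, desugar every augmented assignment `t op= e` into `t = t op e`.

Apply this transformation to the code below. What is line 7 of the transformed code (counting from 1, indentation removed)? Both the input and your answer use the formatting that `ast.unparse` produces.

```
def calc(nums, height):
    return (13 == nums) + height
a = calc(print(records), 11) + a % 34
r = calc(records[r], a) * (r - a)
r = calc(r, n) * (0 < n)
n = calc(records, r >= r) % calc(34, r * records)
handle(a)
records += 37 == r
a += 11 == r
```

Transformed code:
a = (13 == print(records)) + 11 + a % 34
r = ((13 == records[r]) + a) * (r - a)
r = ((13 == r) + n) * (0 < n)
n = ((13 == records) + (r >= r)) % ((13 == 34) + r * records)
handle(a)
records = records + (37 == r)
a = a + (11 == r)

a = a + (11 == r)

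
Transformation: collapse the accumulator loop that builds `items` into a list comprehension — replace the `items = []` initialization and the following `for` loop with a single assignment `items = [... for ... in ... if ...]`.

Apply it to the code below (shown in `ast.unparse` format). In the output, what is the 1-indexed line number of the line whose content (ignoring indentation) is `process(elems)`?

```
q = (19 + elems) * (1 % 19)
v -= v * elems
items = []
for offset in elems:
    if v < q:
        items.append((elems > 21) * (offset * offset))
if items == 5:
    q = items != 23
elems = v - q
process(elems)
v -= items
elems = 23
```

Transformed code:
q = (19 + elems) * (1 % 19)
v -= v * elems
items = [(elems > 21) * (offset * offset) for offset in elems if v < q]
if items == 5:
    q = items != 23
elems = v - q
process(elems)
v -= items
elems = 23

7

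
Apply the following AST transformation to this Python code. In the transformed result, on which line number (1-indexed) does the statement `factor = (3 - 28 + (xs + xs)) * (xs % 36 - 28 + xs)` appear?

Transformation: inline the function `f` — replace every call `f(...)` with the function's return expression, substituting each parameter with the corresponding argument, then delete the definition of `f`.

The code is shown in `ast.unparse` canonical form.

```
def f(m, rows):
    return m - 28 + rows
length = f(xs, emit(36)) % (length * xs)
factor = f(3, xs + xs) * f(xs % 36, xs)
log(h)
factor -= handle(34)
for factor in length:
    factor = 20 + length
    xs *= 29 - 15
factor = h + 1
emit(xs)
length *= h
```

Transformed code:
length = (xs - 28 + emit(36)) % (length * xs)
factor = (3 - 28 + (xs + xs)) * (xs % 36 - 28 + xs)
log(h)
factor -= handle(34)
for factor in length:
    factor = 20 + length
    xs *= 29 - 15
factor = h + 1
emit(xs)
length *= h

2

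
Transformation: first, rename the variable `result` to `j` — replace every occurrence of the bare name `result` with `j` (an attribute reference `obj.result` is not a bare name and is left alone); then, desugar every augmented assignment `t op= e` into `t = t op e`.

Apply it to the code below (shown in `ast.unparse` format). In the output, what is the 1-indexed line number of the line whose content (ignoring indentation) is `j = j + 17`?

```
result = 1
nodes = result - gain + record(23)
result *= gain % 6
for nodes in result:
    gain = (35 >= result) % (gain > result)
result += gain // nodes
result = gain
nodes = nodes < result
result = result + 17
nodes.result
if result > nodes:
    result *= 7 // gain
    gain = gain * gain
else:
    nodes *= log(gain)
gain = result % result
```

Transformed code:
j = 1
nodes = j - gain + record(23)
j = j * (gain % 6)
for nodes in j:
    gain = (35 >= j) % (gain > j)
j = j + gain // nodes
j = gain
nodes = nodes < j
j = j + 17
nodes.result
if j > nodes:
    j = j * (7 // gain)
    gain = gain * gain
else:
    nodes = nodes * log(gain)
gain = j % j

9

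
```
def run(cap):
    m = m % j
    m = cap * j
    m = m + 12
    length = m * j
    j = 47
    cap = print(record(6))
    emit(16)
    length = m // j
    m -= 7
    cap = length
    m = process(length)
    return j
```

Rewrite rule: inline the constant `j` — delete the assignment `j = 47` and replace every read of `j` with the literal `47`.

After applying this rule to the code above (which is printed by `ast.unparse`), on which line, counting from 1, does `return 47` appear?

12

Transformed code:
def run(cap):
    m = m % 47
    m = cap * 47
    m = m + 12
    length = m * 47
    cap = print(record(6))
    emit(16)
    length = m // 47
    m -= 7
    cap = length
    m = process(length)
    return 47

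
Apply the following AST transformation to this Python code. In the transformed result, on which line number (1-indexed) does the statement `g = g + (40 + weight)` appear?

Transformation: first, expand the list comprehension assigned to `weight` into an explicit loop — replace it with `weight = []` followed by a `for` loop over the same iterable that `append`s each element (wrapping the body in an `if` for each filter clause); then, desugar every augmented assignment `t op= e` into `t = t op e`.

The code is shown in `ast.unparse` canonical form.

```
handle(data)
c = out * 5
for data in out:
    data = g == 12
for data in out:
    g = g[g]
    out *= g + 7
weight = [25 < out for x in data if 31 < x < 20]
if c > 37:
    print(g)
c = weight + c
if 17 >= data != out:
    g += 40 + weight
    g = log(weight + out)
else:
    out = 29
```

16

Transformed code:
handle(data)
c = out * 5
for data in out:
    data = g == 12
for data in out:
    g = g[g]
    out = out * (g + 7)
weight = []
for x in data:
    if 31 < x < 20:
        weight.append(25 < out)
if c > 37:
    print(g)
c = weight + c
if 17 >= data != out:
    g = g + (40 + weight)
    g = log(weight + out)
else:
    out = 29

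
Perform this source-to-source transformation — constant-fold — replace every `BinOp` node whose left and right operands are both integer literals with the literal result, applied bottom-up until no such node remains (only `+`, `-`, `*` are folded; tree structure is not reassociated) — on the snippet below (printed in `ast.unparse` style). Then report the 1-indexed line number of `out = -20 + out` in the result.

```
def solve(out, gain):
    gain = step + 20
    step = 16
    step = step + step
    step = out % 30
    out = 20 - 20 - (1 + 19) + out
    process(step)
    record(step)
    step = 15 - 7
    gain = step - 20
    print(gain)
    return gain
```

Transformed code:
def solve(out, gain):
    gain = step + 20
    step = 16
    step = step + step
    step = out % 30
    out = -20 + out
    process(step)
    record(step)
    step = 8
    gain = step - 20
    print(gain)
    return gain

6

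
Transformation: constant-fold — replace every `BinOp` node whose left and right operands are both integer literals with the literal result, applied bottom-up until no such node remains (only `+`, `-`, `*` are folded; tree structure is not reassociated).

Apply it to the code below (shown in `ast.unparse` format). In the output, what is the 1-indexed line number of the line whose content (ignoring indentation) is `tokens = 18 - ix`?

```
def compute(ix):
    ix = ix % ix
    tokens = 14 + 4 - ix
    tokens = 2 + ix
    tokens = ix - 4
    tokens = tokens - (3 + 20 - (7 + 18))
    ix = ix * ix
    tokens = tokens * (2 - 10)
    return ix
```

3

Transformed code:
def compute(ix):
    ix = ix % ix
    tokens = 18 - ix
    tokens = 2 + ix
    tokens = ix - 4
    tokens = tokens - -2
    ix = ix * ix
    tokens = tokens * -8
    return ix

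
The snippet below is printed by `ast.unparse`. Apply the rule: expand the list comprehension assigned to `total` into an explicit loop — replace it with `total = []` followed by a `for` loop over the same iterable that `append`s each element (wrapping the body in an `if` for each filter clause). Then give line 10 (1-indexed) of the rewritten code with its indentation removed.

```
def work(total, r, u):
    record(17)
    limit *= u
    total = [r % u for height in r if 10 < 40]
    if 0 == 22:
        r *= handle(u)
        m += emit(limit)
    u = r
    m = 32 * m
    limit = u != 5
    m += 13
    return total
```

m += emit(limit)

Transformed code:
def work(total, r, u):
    record(17)
    limit *= u
    total = []
    for height in r:
        if 10 < 40:
            total.append(r % u)
    if 0 == 22:
        r *= handle(u)
        m += emit(limit)
    u = r
    m = 32 * m
    limit = u != 5
    m += 13
    return total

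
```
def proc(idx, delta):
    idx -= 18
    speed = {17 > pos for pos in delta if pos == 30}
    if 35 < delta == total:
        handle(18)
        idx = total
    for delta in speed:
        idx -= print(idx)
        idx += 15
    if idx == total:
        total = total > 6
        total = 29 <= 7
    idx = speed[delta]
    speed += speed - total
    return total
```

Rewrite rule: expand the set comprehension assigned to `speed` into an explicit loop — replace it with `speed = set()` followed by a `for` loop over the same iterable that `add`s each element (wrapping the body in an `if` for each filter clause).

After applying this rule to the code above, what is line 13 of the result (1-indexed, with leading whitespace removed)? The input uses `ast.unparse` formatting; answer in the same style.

Transformed code:
def proc(idx, delta):
    idx -= 18
    speed = set()
    for pos in delta:
        if pos == 30:
            speed.add(17 > pos)
    if 35 < delta == total:
        handle(18)
        idx = total
    for delta in speed:
        idx -= print(idx)
        idx += 15
    if idx == total:
        total = total > 6
        total = 29 <= 7
    idx = speed[delta]
    speed += speed - total
    return total

if idx == total:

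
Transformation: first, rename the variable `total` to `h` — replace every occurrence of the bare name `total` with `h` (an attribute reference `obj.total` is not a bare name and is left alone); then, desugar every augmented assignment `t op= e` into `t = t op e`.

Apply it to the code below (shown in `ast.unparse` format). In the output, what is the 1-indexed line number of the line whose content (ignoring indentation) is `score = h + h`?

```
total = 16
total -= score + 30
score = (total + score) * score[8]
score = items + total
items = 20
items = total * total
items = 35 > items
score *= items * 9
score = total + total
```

9

Transformed code:
h = 16
h = h - (score + 30)
score = (h + score) * score[8]
score = items + h
items = 20
items = h * h
items = 35 > items
score = score * (items * 9)
score = h + h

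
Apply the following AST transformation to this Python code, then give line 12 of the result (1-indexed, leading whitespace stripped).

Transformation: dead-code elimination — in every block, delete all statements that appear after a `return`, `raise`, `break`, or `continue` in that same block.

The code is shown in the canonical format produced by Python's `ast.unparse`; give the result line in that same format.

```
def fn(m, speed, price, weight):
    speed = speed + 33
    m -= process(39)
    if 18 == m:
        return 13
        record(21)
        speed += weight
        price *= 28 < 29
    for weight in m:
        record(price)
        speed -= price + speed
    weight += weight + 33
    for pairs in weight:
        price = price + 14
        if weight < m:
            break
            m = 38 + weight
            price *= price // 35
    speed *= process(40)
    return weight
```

Transformed code:
def fn(m, speed, price, weight):
    speed = speed + 33
    m -= process(39)
    if 18 == m:
        return 13
    for weight in m:
        record(price)
        speed -= price + speed
    weight += weight + 33
    for pairs in weight:
        price = price + 14
        if weight < m:
            break
    speed *= process(40)
    return weight

if weight < m:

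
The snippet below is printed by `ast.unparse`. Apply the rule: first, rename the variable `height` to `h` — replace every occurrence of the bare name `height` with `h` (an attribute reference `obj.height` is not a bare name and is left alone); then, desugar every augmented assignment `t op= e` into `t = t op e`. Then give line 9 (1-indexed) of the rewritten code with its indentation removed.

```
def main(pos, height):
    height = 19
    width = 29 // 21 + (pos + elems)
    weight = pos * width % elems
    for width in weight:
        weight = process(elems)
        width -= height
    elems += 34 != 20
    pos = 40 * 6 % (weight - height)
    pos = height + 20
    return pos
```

pos = 40 * 6 % (weight - h)

Transformed code:
def main(pos, h):
    h = 19
    width = 29 // 21 + (pos + elems)
    weight = pos * width % elems
    for width in weight:
        weight = process(elems)
        width = width - h
    elems = elems + (34 != 20)
    pos = 40 * 6 % (weight - h)
    pos = h + 20
    return pos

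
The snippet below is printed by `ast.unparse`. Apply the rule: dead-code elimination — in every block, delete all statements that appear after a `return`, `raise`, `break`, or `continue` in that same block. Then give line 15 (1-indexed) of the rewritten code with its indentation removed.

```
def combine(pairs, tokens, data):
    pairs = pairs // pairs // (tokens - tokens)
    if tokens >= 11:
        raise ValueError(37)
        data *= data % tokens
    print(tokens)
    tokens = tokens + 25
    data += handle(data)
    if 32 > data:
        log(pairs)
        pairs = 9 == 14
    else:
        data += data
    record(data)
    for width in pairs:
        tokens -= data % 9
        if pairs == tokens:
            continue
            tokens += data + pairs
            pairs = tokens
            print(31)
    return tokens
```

Transformed code:
def combine(pairs, tokens, data):
    pairs = pairs // pairs // (tokens - tokens)
    if tokens >= 11:
        raise ValueError(37)
    print(tokens)
    tokens = tokens + 25
    data += handle(data)
    if 32 > data:
        log(pairs)
        pairs = 9 == 14
    else:
        data += data
    record(data)
    for width in pairs:
        tokens -= data % 9
        if pairs == tokens:
            continue
    return tokens

tokens -= data % 9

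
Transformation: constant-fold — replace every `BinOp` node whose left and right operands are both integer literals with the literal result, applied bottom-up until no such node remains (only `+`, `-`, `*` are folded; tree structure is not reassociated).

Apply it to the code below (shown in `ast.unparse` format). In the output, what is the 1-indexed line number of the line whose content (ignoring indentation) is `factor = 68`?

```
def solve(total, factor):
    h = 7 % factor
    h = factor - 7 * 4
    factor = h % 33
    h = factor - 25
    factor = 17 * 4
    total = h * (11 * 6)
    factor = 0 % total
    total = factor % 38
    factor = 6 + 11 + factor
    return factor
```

Transformed code:
def solve(total, factor):
    h = 7 % factor
    h = factor - 28
    factor = h % 33
    h = factor - 25
    factor = 68
    total = h * 66
    factor = 0 % total
    total = factor % 38
    factor = 17 + factor
    return factor

6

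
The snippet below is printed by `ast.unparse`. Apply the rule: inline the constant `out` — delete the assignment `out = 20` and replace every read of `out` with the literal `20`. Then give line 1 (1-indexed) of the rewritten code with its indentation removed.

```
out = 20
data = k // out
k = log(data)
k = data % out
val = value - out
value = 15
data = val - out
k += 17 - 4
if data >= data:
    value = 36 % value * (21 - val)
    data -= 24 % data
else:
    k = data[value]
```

Transformed code:
data = k // 20
k = log(data)
k = data % 20
val = value - 20
value = 15
data = val - 20
k += 17 - 4
if data >= data:
    value = 36 % value * (21 - val)
    data -= 24 % data
else:
    k = data[value]

data = k // 20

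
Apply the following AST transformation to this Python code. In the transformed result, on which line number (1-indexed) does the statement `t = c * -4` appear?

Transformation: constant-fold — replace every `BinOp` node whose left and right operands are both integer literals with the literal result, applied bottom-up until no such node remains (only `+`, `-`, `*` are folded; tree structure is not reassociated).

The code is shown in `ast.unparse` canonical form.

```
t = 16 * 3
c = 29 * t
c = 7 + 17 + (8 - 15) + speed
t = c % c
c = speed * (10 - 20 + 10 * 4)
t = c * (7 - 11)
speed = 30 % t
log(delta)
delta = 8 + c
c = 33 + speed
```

Transformed code:
t = 48
c = 29 * t
c = 17 + speed
t = c % c
c = speed * 30
t = c * -4
speed = 30 % t
log(delta)
delta = 8 + c
c = 33 + speed

6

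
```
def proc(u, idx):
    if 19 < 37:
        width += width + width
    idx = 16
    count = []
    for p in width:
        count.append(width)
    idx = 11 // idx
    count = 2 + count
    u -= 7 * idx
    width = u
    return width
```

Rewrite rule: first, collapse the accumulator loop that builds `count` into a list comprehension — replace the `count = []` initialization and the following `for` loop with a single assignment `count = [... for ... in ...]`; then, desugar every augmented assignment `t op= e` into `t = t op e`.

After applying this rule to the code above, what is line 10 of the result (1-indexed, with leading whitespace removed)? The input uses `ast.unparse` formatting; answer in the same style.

return width

Transformed code:
def proc(u, idx):
    if 19 < 37:
        width = width + (width + width)
    idx = 16
    count = [width for p in width]
    idx = 11 // idx
    count = 2 + count
    u = u - 7 * idx
    width = u
    return width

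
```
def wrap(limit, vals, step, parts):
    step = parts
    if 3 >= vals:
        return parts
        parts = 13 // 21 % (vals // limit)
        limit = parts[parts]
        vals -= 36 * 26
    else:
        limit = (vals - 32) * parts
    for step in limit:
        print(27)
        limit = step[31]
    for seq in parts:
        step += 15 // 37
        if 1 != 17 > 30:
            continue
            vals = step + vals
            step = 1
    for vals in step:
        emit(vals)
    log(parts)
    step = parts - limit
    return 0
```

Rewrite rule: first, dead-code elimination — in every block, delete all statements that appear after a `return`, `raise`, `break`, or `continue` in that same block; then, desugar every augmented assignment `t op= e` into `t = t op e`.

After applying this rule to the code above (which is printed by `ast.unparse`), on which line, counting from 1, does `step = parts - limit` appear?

17

Transformed code:
def wrap(limit, vals, step, parts):
    step = parts
    if 3 >= vals:
        return parts
    else:
        limit = (vals - 32) * parts
    for step in limit:
        print(27)
        limit = step[31]
    for seq in parts:
        step = step + 15 // 37
        if 1 != 17 > 30:
            continue
    for vals in step:
        emit(vals)
    log(parts)
    step = parts - limit
    return 0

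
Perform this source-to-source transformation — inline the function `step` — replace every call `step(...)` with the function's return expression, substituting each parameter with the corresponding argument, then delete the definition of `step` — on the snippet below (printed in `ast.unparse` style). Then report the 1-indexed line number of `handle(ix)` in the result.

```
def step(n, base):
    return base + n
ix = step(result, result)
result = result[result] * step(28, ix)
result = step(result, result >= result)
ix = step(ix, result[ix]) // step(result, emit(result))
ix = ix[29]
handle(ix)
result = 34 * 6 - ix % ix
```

Transformed code:
ix = result + result
result = result[result] * (ix + 28)
result = (result >= result) + result
ix = (result[ix] + ix) // (emit(result) + result)
ix = ix[29]
handle(ix)
result = 34 * 6 - ix % ix

6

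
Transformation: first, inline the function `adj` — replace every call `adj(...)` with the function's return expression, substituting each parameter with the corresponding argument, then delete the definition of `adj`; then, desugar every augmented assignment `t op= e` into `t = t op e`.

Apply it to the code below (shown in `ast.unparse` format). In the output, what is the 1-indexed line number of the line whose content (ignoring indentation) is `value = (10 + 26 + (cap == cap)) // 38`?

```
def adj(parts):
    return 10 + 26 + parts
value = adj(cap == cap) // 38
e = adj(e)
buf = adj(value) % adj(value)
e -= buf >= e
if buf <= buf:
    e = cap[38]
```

1

Transformed code:
value = (10 + 26 + (cap == cap)) // 38
e = 10 + 26 + e
buf = (10 + 26 + value) % (10 + 26 + value)
e = e - (buf >= e)
if buf <= buf:
    e = cap[38]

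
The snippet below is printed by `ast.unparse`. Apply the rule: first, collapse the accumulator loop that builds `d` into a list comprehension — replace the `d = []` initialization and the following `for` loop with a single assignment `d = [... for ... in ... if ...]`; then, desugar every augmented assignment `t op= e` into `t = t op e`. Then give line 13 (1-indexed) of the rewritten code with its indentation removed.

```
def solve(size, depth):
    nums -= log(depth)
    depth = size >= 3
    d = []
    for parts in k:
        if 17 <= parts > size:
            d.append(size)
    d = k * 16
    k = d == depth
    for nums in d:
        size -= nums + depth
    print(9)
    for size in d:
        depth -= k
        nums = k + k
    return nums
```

return nums

Transformed code:
def solve(size, depth):
    nums = nums - log(depth)
    depth = size >= 3
    d = [size for parts in k if 17 <= parts > size]
    d = k * 16
    k = d == depth
    for nums in d:
        size = size - (nums + depth)
    print(9)
    for size in d:
        depth = depth - k
        nums = k + k
    return nums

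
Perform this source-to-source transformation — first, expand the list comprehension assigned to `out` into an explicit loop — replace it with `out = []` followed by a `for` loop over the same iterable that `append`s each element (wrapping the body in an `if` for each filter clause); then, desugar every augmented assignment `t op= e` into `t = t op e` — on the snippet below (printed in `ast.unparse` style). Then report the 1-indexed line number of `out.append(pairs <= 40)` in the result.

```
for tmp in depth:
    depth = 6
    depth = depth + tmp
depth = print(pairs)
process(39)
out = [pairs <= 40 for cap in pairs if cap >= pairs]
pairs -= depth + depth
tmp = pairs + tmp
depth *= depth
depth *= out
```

9

Transformed code:
for tmp in depth:
    depth = 6
    depth = depth + tmp
depth = print(pairs)
process(39)
out = []
for cap in pairs:
    if cap >= pairs:
        out.append(pairs <= 40)
pairs = pairs - (depth + depth)
tmp = pairs + tmp
depth = depth * depth
depth = depth * out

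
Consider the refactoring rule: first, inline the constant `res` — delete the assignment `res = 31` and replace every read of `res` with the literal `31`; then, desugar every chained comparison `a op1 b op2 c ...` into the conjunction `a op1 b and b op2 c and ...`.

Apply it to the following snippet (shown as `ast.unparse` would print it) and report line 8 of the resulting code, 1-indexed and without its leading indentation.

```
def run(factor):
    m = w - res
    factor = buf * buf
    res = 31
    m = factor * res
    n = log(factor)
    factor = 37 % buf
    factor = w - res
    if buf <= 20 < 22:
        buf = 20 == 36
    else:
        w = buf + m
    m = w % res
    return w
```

if buf <= 20 and 20 < 22:

Transformed code:
def run(factor):
    m = w - 31
    factor = buf * buf
    m = factor * 31
    n = log(factor)
    factor = 37 % buf
    factor = w - 31
    if buf <= 20 and 20 < 22:
        buf = 20 == 36
    else:
        w = buf + m
    m = w % 31
    return w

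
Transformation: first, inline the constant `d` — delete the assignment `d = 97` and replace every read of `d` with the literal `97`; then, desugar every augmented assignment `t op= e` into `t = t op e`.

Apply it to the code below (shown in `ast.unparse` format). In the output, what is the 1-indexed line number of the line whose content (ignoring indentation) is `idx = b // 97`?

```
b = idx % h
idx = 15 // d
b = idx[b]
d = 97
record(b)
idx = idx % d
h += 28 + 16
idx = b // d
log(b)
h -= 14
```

Transformed code:
b = idx % h
idx = 15 // 97
b = idx[b]
record(b)
idx = idx % 97
h = h + (28 + 16)
idx = b // 97
log(b)
h = h - 14

7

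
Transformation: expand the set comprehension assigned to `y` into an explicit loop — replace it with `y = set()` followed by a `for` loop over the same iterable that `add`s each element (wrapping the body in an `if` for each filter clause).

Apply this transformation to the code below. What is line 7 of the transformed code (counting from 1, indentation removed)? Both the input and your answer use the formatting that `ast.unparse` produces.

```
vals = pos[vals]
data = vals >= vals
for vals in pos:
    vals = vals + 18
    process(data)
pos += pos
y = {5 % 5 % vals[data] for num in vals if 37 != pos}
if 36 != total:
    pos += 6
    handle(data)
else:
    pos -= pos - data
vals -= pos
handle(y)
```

Transformed code:
vals = pos[vals]
data = vals >= vals
for vals in pos:
    vals = vals + 18
    process(data)
pos += pos
y = set()
for num in vals:
    if 37 != pos:
        y.add(5 % 5 % vals[data])
if 36 != total:
    pos += 6
    handle(data)
else:
    pos -= pos - data
vals -= pos
handle(y)

y = set()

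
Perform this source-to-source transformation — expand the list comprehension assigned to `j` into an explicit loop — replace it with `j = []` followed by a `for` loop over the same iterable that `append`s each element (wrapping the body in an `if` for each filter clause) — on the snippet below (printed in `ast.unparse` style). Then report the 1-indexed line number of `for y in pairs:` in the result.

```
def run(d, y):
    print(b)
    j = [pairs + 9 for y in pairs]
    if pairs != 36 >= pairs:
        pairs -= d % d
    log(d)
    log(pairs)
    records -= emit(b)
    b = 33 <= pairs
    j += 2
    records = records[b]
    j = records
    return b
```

4

Transformed code:
def run(d, y):
    print(b)
    j = []
    for y in pairs:
        j.append(pairs + 9)
    if pairs != 36 >= pairs:
        pairs -= d % d
    log(d)
    log(pairs)
    records -= emit(b)
    b = 33 <= pairs
    j += 2
    records = records[b]
    j = records
    return b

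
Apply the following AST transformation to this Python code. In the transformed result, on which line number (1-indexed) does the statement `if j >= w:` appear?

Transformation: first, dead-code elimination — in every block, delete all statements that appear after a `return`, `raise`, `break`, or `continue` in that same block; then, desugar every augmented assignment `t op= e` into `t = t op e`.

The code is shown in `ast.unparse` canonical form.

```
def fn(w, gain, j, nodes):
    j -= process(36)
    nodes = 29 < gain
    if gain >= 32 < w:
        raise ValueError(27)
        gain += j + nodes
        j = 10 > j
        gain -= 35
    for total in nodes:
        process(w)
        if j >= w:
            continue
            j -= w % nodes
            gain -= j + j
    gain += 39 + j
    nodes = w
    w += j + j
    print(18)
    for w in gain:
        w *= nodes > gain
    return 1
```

Transformed code:
def fn(w, gain, j, nodes):
    j = j - process(36)
    nodes = 29 < gain
    if gain >= 32 < w:
        raise ValueError(27)
    for total in nodes:
        process(w)
        if j >= w:
            continue
    gain = gain + (39 + j)
    nodes = w
    w = w + (j + j)
    print(18)
    for w in gain:
        w = w * (nodes > gain)
    return 1

8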